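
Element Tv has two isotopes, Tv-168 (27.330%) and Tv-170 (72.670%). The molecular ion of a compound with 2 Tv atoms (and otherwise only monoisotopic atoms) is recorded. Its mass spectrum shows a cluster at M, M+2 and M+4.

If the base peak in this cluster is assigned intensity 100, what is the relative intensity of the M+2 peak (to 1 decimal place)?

75.2

(0.27330 + 0.72670)^2 gives M 0.0747, M+2 0.3972, M+4 0.5281; the largest is M+4.
P(M+4) = C(2,2) × 0.27330^0 × 0.72670^2 = 1 × 1.0000 × 0.52809289 = 0.528093 (base)
P(M+2) = C(2,1) × 0.27330^1 × 0.72670^1 = 2 × 0.2733 × 0.7267 = 0.397214
Relative intensity = 0.397214 / 0.528093 × 100 = 75.2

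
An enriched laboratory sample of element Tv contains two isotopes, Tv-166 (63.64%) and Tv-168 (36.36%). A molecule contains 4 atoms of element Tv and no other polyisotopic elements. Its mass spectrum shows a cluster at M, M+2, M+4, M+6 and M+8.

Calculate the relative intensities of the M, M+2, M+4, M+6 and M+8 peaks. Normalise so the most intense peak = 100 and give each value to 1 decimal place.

43.8 : 100.0 : 85.7 : 32.6 : 4.7

Each Tv atom is independently Tv-166 (p = 0.6364) or Tv-168 (q = 0.3636); the cluster is the binomial expansion (p + q)^4.
P(M) = 0.6364^4 = 0.164029
P(M+2) = 4 × 0.6364^3 × 0.3636^1 = 0.374865
P(M+4) = 6 × 0.6364^2 × 0.3636^2 = 0.321262
P(M+6) = 4 × 0.6364^1 × 0.3636^3 = 0.122366
P(M+8) = 0.3636^4 = 0.017478
The M+2 peak is largest (0.374865); scaling to 100 gives 43.8 : 100.0 : 85.7 : 32.6 : 4.7.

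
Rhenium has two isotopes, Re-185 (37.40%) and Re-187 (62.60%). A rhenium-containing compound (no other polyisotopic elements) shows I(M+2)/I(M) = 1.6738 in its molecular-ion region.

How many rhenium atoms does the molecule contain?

1

With n Re atoms, P(M+2)/P(M) = C(n,1)·p^(n−1)q / p^n = n·q/p = n · 0.6260/0.3740.
n = 1.6738 × 0.3740/0.6260 = 1.00 ≈ 1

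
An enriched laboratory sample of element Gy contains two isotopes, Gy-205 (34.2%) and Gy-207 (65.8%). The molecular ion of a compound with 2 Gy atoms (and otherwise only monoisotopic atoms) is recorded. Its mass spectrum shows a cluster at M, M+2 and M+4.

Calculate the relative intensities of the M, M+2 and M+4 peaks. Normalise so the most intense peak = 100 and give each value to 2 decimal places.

Each Gy atom is independently Gy-205 (p = 0.342) or Gy-207 (q = 0.658); the cluster is the binomial expansion (p + q)^2.
P(M) = 0.342^2 = 0.116964
P(M+2) = 2 × 0.342^1 × 0.658^1 = 0.450072
P(M+4) = 0.658^2 = 0.432964
The M+2 peak is largest (0.450072); scaling to 100 gives 25.99 : 100.00 : 96.20.

25.99 : 100.00 : 96.20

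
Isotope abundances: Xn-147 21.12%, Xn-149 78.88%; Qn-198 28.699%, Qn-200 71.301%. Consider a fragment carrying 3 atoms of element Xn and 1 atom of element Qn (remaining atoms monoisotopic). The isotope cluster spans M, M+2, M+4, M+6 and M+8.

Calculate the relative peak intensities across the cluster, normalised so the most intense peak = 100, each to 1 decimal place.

0.6 : 8.8 : 44.7 : 100.0 : 82.9

Element Xn pattern (n=3): 0.00942067 : 0.10555431 : 0.39422937 : 0.49079565
Element Qn pattern (n=1): 0.28699 : 0.71301
Convolve the two distributions (both contribute in 2-u steps):
  M: 0.00942067×0.28699 = 0.002704
  M+2: 0.00942067×0.71301 + 0.10555431×0.28699 = 0.037010
  M+4: 0.10555431×0.71301 + 0.39422937×0.28699 = 0.188401
  M+6: 0.39422937×0.71301 + 0.49079565×0.28699 = 0.421943
  M+8: 0.49079565×0.71301 = 0.349942
Scale to base peak (0.421943) = 100: 0.6 : 8.8 : 44.7 : 100.0 : 82.9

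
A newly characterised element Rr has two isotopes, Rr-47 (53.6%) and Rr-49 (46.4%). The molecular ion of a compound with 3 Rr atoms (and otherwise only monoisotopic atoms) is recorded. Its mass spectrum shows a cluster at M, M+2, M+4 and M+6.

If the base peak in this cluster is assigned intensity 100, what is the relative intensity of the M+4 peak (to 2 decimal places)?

Binomial terms of (0.536 + 0.464)^3: M 0.1540, M+2 0.3999, M+4 0.3462, M+6 0.0999 → M+2 is the base peak.
P(M+2) = C(3,1) × 0.536^2 × 0.464^1 = 3 × 0.287296 × 0.4640 = 0.399916 (base)
P(M+4) = C(3,2) × 0.536^1 × 0.464^2 = 3 × 0.5360 × 0.215296 = 0.346196
Relative intensity = 0.346196 / 0.399916 × 100 = 86.57

86.57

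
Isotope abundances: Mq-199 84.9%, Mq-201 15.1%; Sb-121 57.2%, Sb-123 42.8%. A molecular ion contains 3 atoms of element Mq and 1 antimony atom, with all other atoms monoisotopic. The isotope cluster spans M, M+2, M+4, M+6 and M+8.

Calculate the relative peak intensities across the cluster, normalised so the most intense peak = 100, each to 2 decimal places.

78.01 : 100.00 : 38.55 : 5.98 : 0.33

Element Mq pattern (n=3): 0.61196005 : 0.32652285 : 0.05807415 : 0.00344295
Antimony pattern (n=1): 0.5720 : 0.4280
Convolve the two distributions (both contribute in 2-u steps):
  M: 0.61196005×0.5720 = 0.350041
  M+2: 0.61196005×0.4280 + 0.32652285×0.5720 = 0.448690
  M+4: 0.32652285×0.4280 + 0.05807415×0.5720 = 0.172970
  M+6: 0.05807415×0.4280 + 0.00344295×0.5720 = 0.026825
  M+8: 0.00344295×0.4280 = 0.001474
Scale to base peak (0.448690) = 100: 78.01 : 100.00 : 38.55 : 5.98 : 0.33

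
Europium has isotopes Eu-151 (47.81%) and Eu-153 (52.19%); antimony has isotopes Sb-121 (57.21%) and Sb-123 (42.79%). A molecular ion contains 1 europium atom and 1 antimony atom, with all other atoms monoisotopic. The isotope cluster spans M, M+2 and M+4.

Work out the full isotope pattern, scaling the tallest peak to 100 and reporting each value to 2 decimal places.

Europium pattern (n=1): 0.4781 : 0.5219
Antimony pattern (n=1): 0.5721 : 0.4279
Convolve the two distributions (both contribute in 2-u steps):
  M: 0.4781×0.5721 = 0.273521
  M+2: 0.4781×0.4279 + 0.5219×0.5721 = 0.503158
  M+4: 0.5219×0.4279 = 0.223321
Scale to base peak (0.503158) = 100: 54.36 : 100.00 : 44.38

54.36 : 100.00 : 44.38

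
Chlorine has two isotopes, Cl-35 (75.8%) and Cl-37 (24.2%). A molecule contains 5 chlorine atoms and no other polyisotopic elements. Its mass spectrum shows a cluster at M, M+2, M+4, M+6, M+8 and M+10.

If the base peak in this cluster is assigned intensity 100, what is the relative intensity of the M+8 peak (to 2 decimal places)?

3.25

(0.758 + 0.242)^5 gives M 0.2502, M+2 0.3994, M+4 0.2551, M+6 0.0814, M+8 0.0130, M+10 0.0008; the largest is M+2.
P(M+2) = C(5,1) × 0.758^4 × 0.242^1 = 5 × 0.33012379 × 0.2420 = 0.399450 (base)
P(M+8) = C(5,4) × 0.758^1 × 0.242^4 = 5 × 0.7580 × 0.00342974 = 0.012999
Relative intensity = 0.012999 / 0.399450 × 100 = 3.25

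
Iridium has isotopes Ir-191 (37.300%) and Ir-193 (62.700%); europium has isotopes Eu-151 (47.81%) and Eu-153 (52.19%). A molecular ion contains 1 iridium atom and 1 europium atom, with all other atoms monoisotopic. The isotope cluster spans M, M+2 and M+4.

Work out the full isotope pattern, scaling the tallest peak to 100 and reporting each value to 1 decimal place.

Iridium pattern (n=1): 0.3730 : 0.6270
Europium pattern (n=1): 0.4781 : 0.5219
Convolve the two distributions (both contribute in 2-u steps):
  M: 0.3730×0.4781 = 0.178331
  M+2: 0.3730×0.5219 + 0.6270×0.4781 = 0.494437
  M+4: 0.6270×0.5219 = 0.327231
Scale to base peak (0.494437) = 100: 36.1 : 100.0 : 66.2

36.1 : 100.0 : 66.2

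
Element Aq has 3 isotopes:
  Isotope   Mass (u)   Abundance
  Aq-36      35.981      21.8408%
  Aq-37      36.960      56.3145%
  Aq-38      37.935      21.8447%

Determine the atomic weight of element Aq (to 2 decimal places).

36.96 u

Ar = Σ fᵢ·mᵢ = 0.218408 × 35.981 + 0.563145 × 36.960 + 0.218447 × 37.935
= 7.8585 + 20.8138 + 8.2868 = 36.9591 u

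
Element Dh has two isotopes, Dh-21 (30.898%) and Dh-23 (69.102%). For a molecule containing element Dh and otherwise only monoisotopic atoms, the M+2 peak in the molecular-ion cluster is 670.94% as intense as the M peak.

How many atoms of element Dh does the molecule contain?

3

The M+2/M ratio from n Dh atoms is n · q/p = n · 0.69102/0.30898.
n = 6.7094 × 0.30898/0.69102 = 3.00 ≈ 3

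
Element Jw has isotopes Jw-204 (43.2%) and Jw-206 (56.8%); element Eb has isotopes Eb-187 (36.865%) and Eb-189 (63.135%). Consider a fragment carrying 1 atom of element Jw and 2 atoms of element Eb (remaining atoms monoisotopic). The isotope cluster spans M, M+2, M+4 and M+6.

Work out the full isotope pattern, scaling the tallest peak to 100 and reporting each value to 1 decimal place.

Element Jw pattern (n=1): 0.4320 : 0.5680
Element Eb pattern (n=2): 0.13590282 : 0.46549436 : 0.39860282
Convolve the two distributions (both contribute in 2-u steps):
  M: 0.4320×0.13590282 = 0.058710
  M+2: 0.4320×0.46549436 + 0.5680×0.13590282 = 0.278286
  M+4: 0.4320×0.39860282 + 0.5680×0.46549436 = 0.436597
  M+6: 0.5680×0.39860282 = 0.226406
Scale to base peak (0.436597) = 100: 13.4 : 63.7 : 100.0 : 51.9

13.4 : 63.7 : 100.0 : 51.9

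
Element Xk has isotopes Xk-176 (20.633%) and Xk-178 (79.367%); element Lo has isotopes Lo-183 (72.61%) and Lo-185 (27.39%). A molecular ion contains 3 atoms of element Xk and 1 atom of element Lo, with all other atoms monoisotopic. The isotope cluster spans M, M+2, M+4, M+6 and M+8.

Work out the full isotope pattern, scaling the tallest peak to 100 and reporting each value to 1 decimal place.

1.4 : 16.2 : 66.2 : 100.0 : 29.1

Element Xk pattern (n=3): 0.00878389 : 0.10136452 : 0.38990927 : 0.49994231
Element Lo pattern (n=1): 0.7261 : 0.2739
Convolve the two distributions (both contribute in 2-u steps):
  M: 0.00878389×0.7261 = 0.006378
  M+2: 0.00878389×0.2739 + 0.10136452×0.7261 = 0.076007
  M+4: 0.10136452×0.2739 + 0.38990927×0.7261 = 0.310877
  M+6: 0.38990927×0.2739 + 0.49994231×0.7261 = 0.469804
  M+8: 0.49994231×0.2739 = 0.136934
Scale to base peak (0.469804) = 100: 1.4 : 16.2 : 66.2 : 100.0 : 29.1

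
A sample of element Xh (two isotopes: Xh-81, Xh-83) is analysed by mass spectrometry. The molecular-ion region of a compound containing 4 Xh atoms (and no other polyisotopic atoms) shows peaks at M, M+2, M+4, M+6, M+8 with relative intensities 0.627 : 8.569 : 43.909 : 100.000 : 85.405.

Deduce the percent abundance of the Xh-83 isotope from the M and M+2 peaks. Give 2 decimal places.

77.36%

If p is the fraction of Xh that is Xh-81, then I(M+2)/I(M) = [C(4,1)·p^3·(1−p)] / p^4 = 4·(1−p)/p = 8.569/0.627 = 13.6667
(1−p)/p = 13.6667/4 = 3.4167  ⇒  p = 1/(1 + 3.4167) = 0.2264
Xh-81: 22.64%, Xh-83: 77.36%.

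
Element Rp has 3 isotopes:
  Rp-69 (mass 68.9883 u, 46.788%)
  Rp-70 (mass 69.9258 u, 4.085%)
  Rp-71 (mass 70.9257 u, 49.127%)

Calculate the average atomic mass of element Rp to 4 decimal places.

Ar = Σ fᵢ·mᵢ = 0.46788 × 68.9883 + 0.04085 × 69.9258 + 0.49127 × 70.9257
= 32.27825 + 2.85647 + 34.84367 = 69.97839 u

69.9784 u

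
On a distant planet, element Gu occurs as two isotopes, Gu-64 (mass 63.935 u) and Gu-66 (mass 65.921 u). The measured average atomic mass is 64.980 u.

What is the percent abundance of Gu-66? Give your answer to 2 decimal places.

52.62%

Writing the weighted mean with unknown fraction x of Gu-64:
63.935·x + 65.921·(1 − x) = 64.980
(63.935 − 65.921)·x = 64.980 − 65.921
x = -0.941 / -1.986 = 0.47382 → 47.38% Gu-64, 52.62% Gu-66.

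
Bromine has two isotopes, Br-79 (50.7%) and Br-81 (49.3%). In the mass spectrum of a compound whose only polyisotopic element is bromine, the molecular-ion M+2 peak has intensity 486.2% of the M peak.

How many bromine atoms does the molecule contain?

5

With n Br atoms, P(M+2)/P(M) = C(n,1)·p^(n−1)q / p^n = n·q/p = n · 0.493/0.507.
n = 4.862 × 0.507/0.493 = 5.00 ≈ 5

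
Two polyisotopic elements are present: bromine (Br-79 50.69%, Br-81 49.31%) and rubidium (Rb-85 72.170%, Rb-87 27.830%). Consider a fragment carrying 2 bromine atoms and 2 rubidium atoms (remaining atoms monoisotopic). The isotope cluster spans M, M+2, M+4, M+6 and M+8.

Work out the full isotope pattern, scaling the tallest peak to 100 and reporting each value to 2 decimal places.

Bromine pattern (n=2): 0.25694761 : 0.49990478 : 0.24314761
Rubidium pattern (n=2): 0.52085089 : 0.40169822 : 0.07745089
Convolve the two distributions (both contribute in 2-u steps):
  M: 0.25694761×0.52085089 = 0.133831
  M+2: 0.25694761×0.40169822 + 0.49990478×0.52085089 = 0.363591
  M+4: 0.25694761×0.07745089 + 0.49990478×0.40169822 + 0.24314761×0.52085089 = 0.347355
  M+6: 0.49990478×0.07745089 + 0.24314761×0.40169822 = 0.136390
  M+8: 0.24314761×0.07745089 = 0.018832
Scale to base peak (0.363591) = 100: 36.81 : 100.00 : 95.53 : 37.51 : 5.18

36.81 : 100.00 : 95.53 : 37.51 : 5.18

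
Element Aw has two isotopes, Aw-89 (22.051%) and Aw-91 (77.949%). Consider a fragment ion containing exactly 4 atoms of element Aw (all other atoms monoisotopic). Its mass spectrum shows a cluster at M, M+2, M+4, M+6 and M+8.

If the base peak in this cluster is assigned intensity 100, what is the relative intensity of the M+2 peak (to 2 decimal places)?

(0.22051 + 0.77949)^4 gives M 0.0024, M+2 0.0334, M+4 0.1773, M+6 0.4178, M+8 0.3692; the largest is M+6.
P(M+6) = C(4,3) × 0.22051^1 × 0.77949^3 = 4 × 0.22051 × 0.47362176 = 0.417753 (base)
P(M+2) = C(4,1) × 0.22051^3 × 0.77949^1 = 4 × 0.01072222 × 0.77949 = 0.033431
Relative intensity = 0.033431 / 0.417753 × 100 = 8.00

8.00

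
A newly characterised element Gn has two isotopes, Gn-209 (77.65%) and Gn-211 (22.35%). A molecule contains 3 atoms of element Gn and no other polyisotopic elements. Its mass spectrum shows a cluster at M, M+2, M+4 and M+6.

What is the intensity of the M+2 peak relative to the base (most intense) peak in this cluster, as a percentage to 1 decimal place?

Binomial terms of (0.7765 + 0.2235)^3: M 0.4682, M+2 0.4043, M+4 0.1164, M+6 0.0112 → M is the base peak.
P(M) = C(3,0) × 0.7765^3 × 0.2235^0 = 1 × 0.46819242 × 1.0000 = 0.468192 (base)
P(M+2) = C(3,1) × 0.7765^2 × 0.2235^1 = 3 × 0.60295225 × 0.2235 = 0.404279
Relative intensity = 0.404279 / 0.468192 × 100 = 86.3

86.3%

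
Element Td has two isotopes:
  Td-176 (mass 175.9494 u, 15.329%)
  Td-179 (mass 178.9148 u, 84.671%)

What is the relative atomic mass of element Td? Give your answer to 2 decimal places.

Weight each isotope mass by its fractional abundance: 0.15329 × 175.9494 + 0.84671 × 178.9148
= 26.97128 + 151.48895 = 178.46023 u

178.46 u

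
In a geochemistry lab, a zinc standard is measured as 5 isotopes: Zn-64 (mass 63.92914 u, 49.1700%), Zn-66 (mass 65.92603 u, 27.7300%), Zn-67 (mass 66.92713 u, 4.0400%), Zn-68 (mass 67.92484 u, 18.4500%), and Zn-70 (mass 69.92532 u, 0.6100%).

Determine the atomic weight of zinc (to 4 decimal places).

65.3778 u

Ar = Σ fᵢ·mᵢ = 0.491700 × 63.92914 + 0.277300 × 65.92603 + 0.040400 × 66.92713 + 0.184500 × 67.92484 + 0.006100 × 69.92532
= 31.433958 + 18.281288 + 2.703856 + 12.532133 + 0.426544 = 65.377779 u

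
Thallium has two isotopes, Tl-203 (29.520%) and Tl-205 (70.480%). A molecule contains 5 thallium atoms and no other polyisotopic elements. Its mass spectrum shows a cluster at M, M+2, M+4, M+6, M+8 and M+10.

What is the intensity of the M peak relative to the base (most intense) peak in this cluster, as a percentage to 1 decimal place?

0.6%

(0.29520 + 0.70480)^5 gives M 0.0022, M+2 0.0268, M+4 0.1278, M+6 0.3051, M+8 0.3642, M+10 0.1739; the largest is M+8.
P(M+8) = C(5,4) × 0.29520^1 × 0.70480^4 = 5 × 0.2952 × 0.24675365 = 0.364208 (base)
P(M) = C(5,0) × 0.29520^5 × 0.70480^0 = 1 × 0.00224172 × 1.0000 = 0.002242
Relative intensity = 0.002242 / 0.364208 × 100 = 0.6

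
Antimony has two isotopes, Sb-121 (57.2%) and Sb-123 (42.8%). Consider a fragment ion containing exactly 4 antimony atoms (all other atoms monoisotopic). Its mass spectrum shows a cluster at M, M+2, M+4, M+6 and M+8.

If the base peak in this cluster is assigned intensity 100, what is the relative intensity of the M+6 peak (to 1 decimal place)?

49.9

Binomial terms of (0.572 + 0.428)^4: M 0.1070, M+2 0.3204, M+4 0.3596, M+6 0.1794, M+8 0.0336 → M+4 is the base peak.
P(M+4) = C(4,2) × 0.572^2 × 0.428^2 = 6 × 0.327184 × 0.183184 = 0.359609 (base)
P(M+6) = C(4,3) × 0.572^1 × 0.428^3 = 4 × 0.5720 × 0.07840275 = 0.179385
Relative intensity = 0.179385 / 0.359609 × 100 = 49.9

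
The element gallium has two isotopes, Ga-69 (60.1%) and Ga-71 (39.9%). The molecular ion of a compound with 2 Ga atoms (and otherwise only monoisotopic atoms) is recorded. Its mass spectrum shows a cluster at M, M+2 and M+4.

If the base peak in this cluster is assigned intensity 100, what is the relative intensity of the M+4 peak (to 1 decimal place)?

33.2

Term probabilities: M 0.3612, M+2 0.4796, M+4 0.1592. Base peak = M+2.
P(M+2) = C(2,1) × 0.601^1 × 0.399^1 = 2 × 0.6010 × 0.3990 = 0.479598 (base)
P(M+4) = C(2,2) × 0.601^0 × 0.399^2 = 1 × 1.0000 × 0.159201 = 0.159201
Relative intensity = 0.159201 / 0.479598 × 100 = 33.2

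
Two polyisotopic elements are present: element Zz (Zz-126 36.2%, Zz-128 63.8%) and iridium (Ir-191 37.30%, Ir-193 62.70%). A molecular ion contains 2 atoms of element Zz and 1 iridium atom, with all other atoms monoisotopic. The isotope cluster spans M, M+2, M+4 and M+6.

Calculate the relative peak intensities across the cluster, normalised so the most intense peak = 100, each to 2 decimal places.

11.07 : 57.64 : 100.00 : 57.81

Element Zz pattern (n=2): 0.131044 : 0.461912 : 0.407044
Iridium pattern (n=1): 0.3730 : 0.6270
Convolve the two distributions (both contribute in 2-u steps):
  M: 0.131044×0.3730 = 0.048879
  M+2: 0.131044×0.6270 + 0.461912×0.3730 = 0.254458
  M+4: 0.461912×0.6270 + 0.407044×0.3730 = 0.441446
  M+6: 0.407044×0.6270 = 0.255217
Scale to base peak (0.441446) = 100: 11.07 : 57.64 : 100.00 : 57.81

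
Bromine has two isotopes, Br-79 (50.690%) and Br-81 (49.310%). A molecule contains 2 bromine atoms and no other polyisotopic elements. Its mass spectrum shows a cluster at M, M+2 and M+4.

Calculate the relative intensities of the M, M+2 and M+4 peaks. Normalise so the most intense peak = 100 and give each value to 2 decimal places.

The 2 Br atoms are independent, so intensities follow the terms of (0.50690 + 0.49310)^2.
P(M) = 0.50690^2 = 0.256948
P(M+2) = 2 × 0.50690^1 × 0.49310^1 = 0.499905
P(M+4) = 0.49310^2 = 0.243148
The M+2 peak is largest (0.499905); scaling to 100 gives 51.40 : 100.00 : 48.64.

51.40 : 100.00 : 48.64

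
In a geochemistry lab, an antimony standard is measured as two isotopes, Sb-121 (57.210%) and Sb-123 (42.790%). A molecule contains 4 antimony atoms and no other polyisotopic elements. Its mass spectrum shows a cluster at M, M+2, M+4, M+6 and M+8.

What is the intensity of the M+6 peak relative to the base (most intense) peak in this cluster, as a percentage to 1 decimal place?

(0.57210 + 0.42790)^4 gives M 0.1071, M+2 0.3205, M+4 0.3596, M+6 0.1793, M+8 0.0335; the largest is M+4.
P(M+4) = C(4,2) × 0.57210^2 × 0.42790^2 = 6 × 0.32729841 × 0.18309841 = 0.359567 (base)
P(M+6) = C(4,3) × 0.57210^1 × 0.42790^3 = 4 × 0.5721 × 0.07834781 = 0.179291
Relative intensity = 0.179291 / 0.359567 × 100 = 49.9

49.9%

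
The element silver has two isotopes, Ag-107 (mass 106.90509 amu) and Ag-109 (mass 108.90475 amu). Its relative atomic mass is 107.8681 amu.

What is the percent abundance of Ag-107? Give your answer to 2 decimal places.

51.84%

Let x be the fractional abundance of Ag-107; then Ag-109 has abundance 1 − x.
106.90509·x + 108.90475·(1 − x) = 107.8681
(106.90509 − 108.90475)·x = 107.8681 − 108.90475
x = -1.03665 / -1.99966 = 0.51841 → 51.84% Ag-107, 48.16% Ag-109.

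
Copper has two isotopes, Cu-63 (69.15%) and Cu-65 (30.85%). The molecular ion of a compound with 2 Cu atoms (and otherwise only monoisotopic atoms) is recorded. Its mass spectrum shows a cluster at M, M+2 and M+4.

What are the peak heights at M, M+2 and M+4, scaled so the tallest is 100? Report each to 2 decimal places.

100.00 : 89.23 : 19.90

Expanding (0.6915 + 0.3085)^2:
P(M) = 0.6915^2 = 0.478172
P(M+2) = 2 × 0.6915^1 × 0.3085^1 = 0.426656
P(M+4) = 0.3085^2 = 0.095172
The M peak is largest (0.478172); scaling to 100 gives 100.00 : 89.23 : 19.90.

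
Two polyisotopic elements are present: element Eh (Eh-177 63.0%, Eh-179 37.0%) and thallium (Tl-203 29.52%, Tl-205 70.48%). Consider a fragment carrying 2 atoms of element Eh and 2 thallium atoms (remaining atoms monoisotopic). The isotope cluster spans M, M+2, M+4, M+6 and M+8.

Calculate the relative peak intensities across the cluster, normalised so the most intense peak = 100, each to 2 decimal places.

8.58 : 51.05 : 100.00 : 71.59 : 16.87

Element Eh pattern (n=2): 0.3969 : 0.4662 : 0.1369
Thallium pattern (n=2): 0.08714304 : 0.41611392 : 0.49674304
Convolve the two distributions (both contribute in 2-u steps):
  M: 0.3969×0.08714304 = 0.034587
  M+2: 0.3969×0.41611392 + 0.4662×0.08714304 = 0.205782
  M+4: 0.3969×0.49674304 + 0.4662×0.41611392 + 0.1369×0.08714304 = 0.403080
  M+6: 0.4662×0.49674304 + 0.1369×0.41611392 = 0.288548
  M+8: 0.1369×0.49674304 = 0.068004
Scale to base peak (0.403080) = 100: 8.58 : 51.05 : 100.00 : 71.59 : 16.87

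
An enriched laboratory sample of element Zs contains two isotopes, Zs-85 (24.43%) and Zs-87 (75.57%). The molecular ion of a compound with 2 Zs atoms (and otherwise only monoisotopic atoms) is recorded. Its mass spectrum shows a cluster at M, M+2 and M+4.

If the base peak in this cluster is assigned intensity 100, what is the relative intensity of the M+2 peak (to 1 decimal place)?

Binomial terms of (0.2443 + 0.7557)^2: M 0.0597, M+2 0.3692, M+4 0.5711 → M+4 is the base peak.
P(M+4) = C(2,2) × 0.2443^0 × 0.7557^2 = 1 × 1.0000 × 0.57108249 = 0.571082 (base)
P(M+2) = C(2,1) × 0.2443^1 × 0.7557^1 = 2 × 0.2443 × 0.7557 = 0.369235
Relative intensity = 0.369235 / 0.571082 × 100 = 64.7

64.7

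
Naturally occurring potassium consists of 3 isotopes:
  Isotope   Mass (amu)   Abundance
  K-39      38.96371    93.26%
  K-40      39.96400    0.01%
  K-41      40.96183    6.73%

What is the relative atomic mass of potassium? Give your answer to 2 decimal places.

Weight each isotope mass by its fractional abundance: 0.9326 × 38.96371 + 0.0001 × 39.96400 + 0.0673 × 40.96183
= 36.337556 + 0.003996 + 2.756731 = 39.098283 amu

39.10 amu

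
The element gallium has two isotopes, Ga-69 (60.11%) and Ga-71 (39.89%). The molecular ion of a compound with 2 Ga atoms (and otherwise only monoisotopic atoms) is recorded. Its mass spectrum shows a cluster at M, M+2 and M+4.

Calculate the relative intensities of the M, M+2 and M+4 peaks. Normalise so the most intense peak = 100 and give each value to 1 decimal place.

Expanding (0.6011 + 0.3989)^2:
P(M) = 0.6011^2 = 0.361321
P(M+2) = 2 × 0.6011^1 × 0.3989^1 = 0.479558
P(M+4) = 0.3989^2 = 0.159121
The M+2 peak is largest (0.479558); scaling to 100 gives 75.3 : 100.0 : 33.2.

75.3 : 100.0 : 33.2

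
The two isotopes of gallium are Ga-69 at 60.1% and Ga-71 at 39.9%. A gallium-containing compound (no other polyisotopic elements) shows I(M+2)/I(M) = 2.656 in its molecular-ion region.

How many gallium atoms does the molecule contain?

For n independent Ga atoms, I(M+2)/I(M) = n · (abundance Ga-71) / (abundance Ga-69) = n · 0.399/0.601.
n = 2.656 × 0.601/0.399 = 4.00 ≈ 4

4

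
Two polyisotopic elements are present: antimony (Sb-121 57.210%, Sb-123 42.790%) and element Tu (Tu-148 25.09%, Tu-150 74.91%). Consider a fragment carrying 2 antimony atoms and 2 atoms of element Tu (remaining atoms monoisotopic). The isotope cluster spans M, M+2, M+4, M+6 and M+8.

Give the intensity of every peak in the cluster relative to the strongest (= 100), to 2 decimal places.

Antimony pattern (n=2): 0.32729841 : 0.48960318 : 0.18309841
Element Tu pattern (n=2): 0.06295081 : 0.37589838 : 0.56115081
Convolve the two distributions (both contribute in 2-u steps):
  M: 0.32729841×0.06295081 = 0.020604
  M+2: 0.32729841×0.37589838 + 0.48960318×0.06295081 = 0.153852
  M+4: 0.32729841×0.56115081 + 0.48960318×0.37589838 + 0.18309841×0.06295081 = 0.379231
  M+6: 0.48960318×0.56115081 + 0.18309841×0.37589838 = 0.343568
  M+8: 0.18309841×0.56115081 = 0.102746
Scale to base peak (0.379231) = 100: 5.43 : 40.57 : 100.00 : 90.60 : 27.09

5.43 : 40.57 : 100.00 : 90.60 : 27.09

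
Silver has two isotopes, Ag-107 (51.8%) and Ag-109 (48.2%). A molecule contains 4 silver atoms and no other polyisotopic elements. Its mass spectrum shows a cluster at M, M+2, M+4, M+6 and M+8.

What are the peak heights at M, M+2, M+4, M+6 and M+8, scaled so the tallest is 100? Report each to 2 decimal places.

19.25 : 71.65 : 100.00 : 62.03 : 14.43

The 4 Ag atoms are independent, so intensities follow the terms of (0.518 + 0.482)^4.
P(M) = 0.518^4 = 0.071998
P(M+2) = 4 × 0.518^3 × 0.482^1 = 0.267976
P(M+4) = 6 × 0.518^2 × 0.482^2 = 0.374029
P(M+6) = 4 × 0.518^1 × 0.482^3 = 0.232023
P(M+8) = 0.482^4 = 0.053974
The M+4 peak is largest (0.374029); scaling to 100 gives 19.25 : 71.65 : 100.00 : 62.03 : 14.43.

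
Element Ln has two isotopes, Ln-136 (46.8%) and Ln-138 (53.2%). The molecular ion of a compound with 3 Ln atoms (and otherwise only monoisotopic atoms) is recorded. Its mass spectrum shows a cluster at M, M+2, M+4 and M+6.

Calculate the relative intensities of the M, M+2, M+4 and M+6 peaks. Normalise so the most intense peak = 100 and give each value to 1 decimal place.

25.8 : 88.0 : 100.0 : 37.9

Expanding (0.468 + 0.532)^3:
P(M) = 0.468^3 = 0.102503
P(M+2) = 3 × 0.468^2 × 0.532^1 = 0.349562
P(M+4) = 3 × 0.468^1 × 0.532^2 = 0.397366
P(M+6) = 0.532^3 = 0.150569
The M+4 peak is largest (0.397366); scaling to 100 gives 25.8 : 88.0 : 100.0 : 37.9.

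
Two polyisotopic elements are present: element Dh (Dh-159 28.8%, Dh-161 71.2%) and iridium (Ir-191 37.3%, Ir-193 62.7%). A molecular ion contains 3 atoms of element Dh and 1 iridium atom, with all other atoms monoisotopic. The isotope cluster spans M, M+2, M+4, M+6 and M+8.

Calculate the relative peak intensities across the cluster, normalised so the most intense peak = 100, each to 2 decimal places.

2.18 : 19.81 : 67.06 : 100.00 : 55.30

Element Dh pattern (n=3): 0.02388787 : 0.17716838 : 0.43799962 : 0.36094413
Iridium pattern (n=1): 0.3730 : 0.6270
Convolve the two distributions (both contribute in 2-u steps):
  M: 0.02388787×0.3730 = 0.008910
  M+2: 0.02388787×0.6270 + 0.17716838×0.3730 = 0.081062
  M+4: 0.17716838×0.6270 + 0.43799962×0.3730 = 0.274458
  M+6: 0.43799962×0.6270 + 0.36094413×0.3730 = 0.409258
  M+8: 0.36094413×0.6270 = 0.226312
Scale to base peak (0.409258) = 100: 2.18 : 19.81 : 67.06 : 100.00 : 55.30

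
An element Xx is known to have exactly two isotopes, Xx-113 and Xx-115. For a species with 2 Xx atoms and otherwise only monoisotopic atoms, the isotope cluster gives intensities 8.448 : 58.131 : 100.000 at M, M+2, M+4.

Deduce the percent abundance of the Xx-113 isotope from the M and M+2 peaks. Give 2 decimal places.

Let p = fractional abundance of Xx-113. I(M+2)/I(M) = [C(2,1)·p^1·(1−p)] / p^2 = 2·(1−p)/p = 58.131/8.448 = 6.8810
(1−p)/p = 6.8810/2 = 3.4405  ⇒  p = 1/(1 + 3.4405) = 0.2252
Xx-113: 22.52%, Xx-115: 77.48%.

22.52%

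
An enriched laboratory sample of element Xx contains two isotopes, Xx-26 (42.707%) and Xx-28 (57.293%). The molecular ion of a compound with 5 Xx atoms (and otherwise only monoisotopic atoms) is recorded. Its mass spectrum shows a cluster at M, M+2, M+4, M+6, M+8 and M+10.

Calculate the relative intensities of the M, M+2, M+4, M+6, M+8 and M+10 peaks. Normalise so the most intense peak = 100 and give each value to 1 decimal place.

4.1 : 27.8 : 74.5 : 100.0 : 67.1 : 18.0

Expanding (0.42707 + 0.57293)^5:
P(M) = 0.42707^5 = 0.014207
P(M+2) = 5 × 0.42707^4 × 0.57293^1 = 0.095294
P(M+4) = 10 × 0.42707^3 × 0.57293^2 = 0.255682
P(M+6) = 10 × 0.42707^2 × 0.57293^3 = 0.343007
P(M+8) = 5 × 0.42707^1 × 0.57293^4 = 0.230078
P(M+10) = 0.57293^5 = 0.061732
The M+6 peak is largest (0.343007); scaling to 100 gives 4.1 : 27.8 : 74.5 : 100.0 : 67.1 : 18.0.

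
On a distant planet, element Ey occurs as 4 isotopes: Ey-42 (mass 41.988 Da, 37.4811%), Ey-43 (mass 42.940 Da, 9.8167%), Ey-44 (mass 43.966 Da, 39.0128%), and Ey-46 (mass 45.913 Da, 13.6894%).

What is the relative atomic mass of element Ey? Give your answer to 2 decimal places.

Ar = Σ fᵢ·mᵢ = 0.374811 × 41.988 + 0.098167 × 42.940 + 0.390128 × 43.966 + 0.136894 × 45.913
= 15.7376 + 4.2153 + 17.1524 + 6.2852 = 43.3905 Da

43.39 Da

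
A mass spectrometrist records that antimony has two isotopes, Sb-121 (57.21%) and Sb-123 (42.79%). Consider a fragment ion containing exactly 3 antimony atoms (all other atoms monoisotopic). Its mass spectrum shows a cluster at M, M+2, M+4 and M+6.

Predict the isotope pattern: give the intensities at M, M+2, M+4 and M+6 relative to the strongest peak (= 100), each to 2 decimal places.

44.57 : 100.00 : 74.79 : 18.65

Each Sb atom is independently Sb-121 (p = 0.5721) or Sb-123 (q = 0.4279); the cluster is the binomial expansion (p + q)^3.
P(M) = 0.5721^3 = 0.187247
P(M+2) = 3 × 0.5721^2 × 0.4279^1 = 0.420153
P(M+4) = 3 × 0.5721^1 × 0.4279^2 = 0.314252
P(M+6) = 0.4279^3 = 0.078348
The M+2 peak is largest (0.420153); scaling to 100 gives 44.57 : 100.00 : 74.79 : 18.65.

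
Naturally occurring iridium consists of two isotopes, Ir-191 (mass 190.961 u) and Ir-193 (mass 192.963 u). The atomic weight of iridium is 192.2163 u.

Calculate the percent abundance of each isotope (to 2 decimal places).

Ir-191: 37.30%, Ir-193: 62.70%

With x = fraction of Ir-191 (so Ir-193 is 1 − x):
190.961·x + 192.963·(1 − x) = 192.2163
(190.961 − 192.963)·x = 192.2163 − 192.963
x = -0.7467 / -2.002 = 0.37298 → 37.30% Ir-191, 62.70% Ir-193.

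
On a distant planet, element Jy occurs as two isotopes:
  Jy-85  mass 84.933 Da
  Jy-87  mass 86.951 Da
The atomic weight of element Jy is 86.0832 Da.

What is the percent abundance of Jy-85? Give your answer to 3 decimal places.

With x = fraction of Jy-85 (so Jy-87 is 1 − x):
84.933·x + 86.951·(1 − x) = 86.0832
(84.933 − 86.951)·x = 86.0832 − 86.951
x = -0.8678 / -2.018 = 0.43003 → 43.003% Jy-85, 56.997% Jy-87.

43.003%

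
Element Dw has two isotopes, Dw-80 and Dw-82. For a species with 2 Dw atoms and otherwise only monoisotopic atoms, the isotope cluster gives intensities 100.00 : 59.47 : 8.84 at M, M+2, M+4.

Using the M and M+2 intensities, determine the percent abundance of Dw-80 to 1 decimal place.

77.1%

Let p = fractional abundance of Dw-80. I(M+2)/I(M) = [C(2,1)·p^1·(1−p)] / p^2 = 2·(1−p)/p = 59.47/100.00 = 0.5947
(1−p)/p = 0.5947/2 = 0.2974  ⇒  p = 1/(1 + 0.2974) = 0.7708
Dw-80: 77.1%, Dw-82: 22.9%.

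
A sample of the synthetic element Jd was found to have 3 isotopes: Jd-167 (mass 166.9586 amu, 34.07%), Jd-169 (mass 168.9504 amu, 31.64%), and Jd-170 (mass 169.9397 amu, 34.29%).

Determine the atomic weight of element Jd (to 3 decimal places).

168.611 amu

The abundance-weighted mean is 0.3407 × 166.9586 + 0.3164 × 168.9504 + 0.3429 × 169.9397
= 56.88280 + 53.45591 + 58.27232 = 168.61103 amu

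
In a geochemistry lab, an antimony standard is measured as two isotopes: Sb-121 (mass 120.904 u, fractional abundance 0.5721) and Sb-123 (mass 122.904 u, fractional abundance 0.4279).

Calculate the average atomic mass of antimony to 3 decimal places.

121.760 u

The abundance-weighted mean is 0.5721 × 120.904 + 0.4279 × 122.904
= 69.1692 + 52.5906 = 121.7598 u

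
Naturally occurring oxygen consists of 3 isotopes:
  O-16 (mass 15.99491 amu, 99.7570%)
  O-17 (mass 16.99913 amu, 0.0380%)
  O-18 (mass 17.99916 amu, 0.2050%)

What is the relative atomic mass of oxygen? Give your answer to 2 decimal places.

Ar = Σ fᵢ·mᵢ = 0.997570 × 15.99491 + 0.000380 × 16.99913 + 0.002050 × 17.99916
= 15.956042 + 0.006460 + 0.036898 = 15.999400 amu

16.00 amu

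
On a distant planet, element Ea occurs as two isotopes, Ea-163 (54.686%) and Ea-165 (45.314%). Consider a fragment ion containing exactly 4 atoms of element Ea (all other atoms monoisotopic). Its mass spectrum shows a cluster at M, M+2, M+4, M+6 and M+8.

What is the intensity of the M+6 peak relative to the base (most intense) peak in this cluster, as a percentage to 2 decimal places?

Binomial terms of (0.54686 + 0.45314)^4: M 0.0894, M+2 0.2964, M+4 0.3684, M+6 0.2035, M+8 0.0422 → M+4 is the base peak.
P(M+4) = C(4,2) × 0.54686^2 × 0.45314^2 = 6 × 0.29905586 × 0.20533586 = 0.368441 (base)
P(M+6) = C(4,3) × 0.54686^1 × 0.45314^3 = 4 × 0.54686 × 0.09304589 = 0.203532
Relative intensity = 0.203532 / 0.368441 × 100 = 55.24

55.24%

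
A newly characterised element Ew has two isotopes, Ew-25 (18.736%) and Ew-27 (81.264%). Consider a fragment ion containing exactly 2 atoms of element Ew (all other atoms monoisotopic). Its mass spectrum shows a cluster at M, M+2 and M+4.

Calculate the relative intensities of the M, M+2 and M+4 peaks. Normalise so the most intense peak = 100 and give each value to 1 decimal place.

Each Ew atom is independently Ew-25 (p = 0.18736) or Ew-27 (q = 0.81264); the cluster is the binomial expansion (p + q)^2.
P(M) = 0.18736^2 = 0.035104
P(M+2) = 2 × 0.18736^1 × 0.81264^1 = 0.304512
P(M+4) = 0.81264^2 = 0.660384
The M+4 peak is largest (0.660384); scaling to 100 gives 5.3 : 46.1 : 100.0.

5.3 : 46.1 : 100.0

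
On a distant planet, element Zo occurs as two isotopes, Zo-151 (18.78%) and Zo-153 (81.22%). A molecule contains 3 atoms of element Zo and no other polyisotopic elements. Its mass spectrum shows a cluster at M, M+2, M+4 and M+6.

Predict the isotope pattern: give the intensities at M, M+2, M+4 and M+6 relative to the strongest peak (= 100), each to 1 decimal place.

Each Zo atom is independently Zo-151 (p = 0.1878) or Zo-153 (q = 0.8122); the cluster is the binomial expansion (p + q)^3.
P(M) = 0.1878^3 = 0.006623
P(M+2) = 3 × 0.1878^2 × 0.8122^1 = 0.085936
P(M+4) = 3 × 0.1878^1 × 0.8122^2 = 0.371657
P(M+6) = 0.8122^3 = 0.535783
The M+6 peak is largest (0.535783); scaling to 100 gives 1.2 : 16.0 : 69.4 : 100.0.

1.2 : 16.0 : 69.4 : 100.0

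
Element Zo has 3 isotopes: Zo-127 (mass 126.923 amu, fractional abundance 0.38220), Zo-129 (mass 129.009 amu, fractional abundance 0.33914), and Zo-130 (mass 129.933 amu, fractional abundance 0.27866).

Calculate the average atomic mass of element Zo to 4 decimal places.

Ar = Σ fᵢ·mᵢ = 0.38220 × 126.923 + 0.33914 × 129.009 + 0.27866 × 129.933
= 48.50997 + 43.75211 + 36.20713 = 128.46921 amu

128.4692 amu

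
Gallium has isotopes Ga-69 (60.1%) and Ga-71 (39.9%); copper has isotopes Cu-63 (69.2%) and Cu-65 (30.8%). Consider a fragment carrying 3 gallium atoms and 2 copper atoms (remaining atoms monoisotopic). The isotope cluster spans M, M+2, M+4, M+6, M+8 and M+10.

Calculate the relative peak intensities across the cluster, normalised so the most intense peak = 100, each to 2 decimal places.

Gallium pattern (n=3): 0.2170818 : 0.4323576 : 0.2870394 : 0.0635212
Copper pattern (n=2): 0.478864 : 0.426272 : 0.094864
Convolve the two distributions (both contribute in 2-u steps):
  M: 0.2170818×0.478864 = 0.103953
  M+2: 0.2170818×0.426272 + 0.4323576×0.478864 = 0.299576
  M+4: 0.2170818×0.094864 + 0.4323576×0.426272 + 0.2870394×0.478864 = 0.342348
  M+6: 0.4323576×0.094864 + 0.2870394×0.426272 + 0.0635212×0.478864 = 0.193790
  M+8: 0.2870394×0.094864 + 0.0635212×0.426272 = 0.054307
  M+10: 0.0635212×0.094864 = 0.006026
Scale to base peak (0.342348) = 100: 30.36 : 87.51 : 100.00 : 56.61 : 15.86 : 1.76

30.36 : 87.51 : 100.00 : 56.61 : 15.86 : 1.76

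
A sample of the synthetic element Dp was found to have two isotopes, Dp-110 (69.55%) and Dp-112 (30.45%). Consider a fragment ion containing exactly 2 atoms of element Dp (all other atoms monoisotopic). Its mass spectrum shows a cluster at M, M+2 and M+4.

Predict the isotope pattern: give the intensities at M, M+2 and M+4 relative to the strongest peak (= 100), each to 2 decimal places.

Each Dp atom is independently Dp-110 (p = 0.6955) or Dp-112 (q = 0.3045); the cluster is the binomial expansion (p + q)^2.
P(M) = 0.6955^2 = 0.483720
P(M+2) = 2 × 0.6955^1 × 0.3045^1 = 0.423559
P(M+4) = 0.3045^2 = 0.092720
The M peak is largest (0.483720); scaling to 100 gives 100.00 : 87.56 : 19.17.

100.00 : 87.56 : 19.17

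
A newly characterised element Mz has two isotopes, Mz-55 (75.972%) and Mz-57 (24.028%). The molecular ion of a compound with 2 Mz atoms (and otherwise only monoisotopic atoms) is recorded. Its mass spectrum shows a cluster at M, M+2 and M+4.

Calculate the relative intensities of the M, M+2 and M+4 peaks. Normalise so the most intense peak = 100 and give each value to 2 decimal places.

Each Mz atom is independently Mz-55 (p = 0.75972) or Mz-57 (q = 0.24028); the cluster is the binomial expansion (p + q)^2.
P(M) = 0.75972^2 = 0.577174
P(M+2) = 2 × 0.75972^1 × 0.24028^1 = 0.365091
P(M+4) = 0.24028^2 = 0.057734
The M peak is largest (0.577174); scaling to 100 gives 100.00 : 63.25 : 10.00.

100.00 : 63.25 : 10.00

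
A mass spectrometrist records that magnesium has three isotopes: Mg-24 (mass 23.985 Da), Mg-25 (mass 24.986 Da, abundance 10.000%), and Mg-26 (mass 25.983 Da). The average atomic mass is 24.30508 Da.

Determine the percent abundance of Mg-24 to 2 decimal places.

78.99%

Let x and y be the fractions of Mg-24 and Mg-26. Then x + y = 1 − 0.10000 = 0.90000 and 23.985x + 25.983y = 24.30508 − 0.10000×24.986 = 21.80648.
Substituting: 23.985x + 25.983(0.90000 − x) = 21.80648
(23.985 − 25.983)x = -1.57822  ⇒  x = 0.78990, y = 0.11010
Mg-24: 78.99%, Mg-26: 11.01%.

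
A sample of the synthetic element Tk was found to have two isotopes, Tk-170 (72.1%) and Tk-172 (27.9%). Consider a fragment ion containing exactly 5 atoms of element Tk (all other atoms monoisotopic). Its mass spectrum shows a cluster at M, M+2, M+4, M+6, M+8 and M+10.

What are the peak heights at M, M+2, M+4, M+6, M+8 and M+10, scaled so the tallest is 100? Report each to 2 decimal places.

51.68 : 100.00 : 77.39 : 29.95 : 5.79 : 0.45

The 5 Tk atoms are independent, so intensities follow the terms of (0.721 + 0.279)^5.
P(M) = 0.721^5 = 0.194839
P(M+2) = 5 × 0.721^4 × 0.279^1 = 0.376977
P(M+4) = 10 × 0.721^3 × 0.279^2 = 0.291752
P(M+6) = 10 × 0.721^2 × 0.279^3 = 0.112897
P(M+8) = 5 × 0.721^1 × 0.279^4 = 0.021843
P(M+10) = 0.279^5 = 0.001691
The M+2 peak is largest (0.376977); scaling to 100 gives 51.68 : 100.00 : 77.39 : 29.95 : 5.79 : 0.45.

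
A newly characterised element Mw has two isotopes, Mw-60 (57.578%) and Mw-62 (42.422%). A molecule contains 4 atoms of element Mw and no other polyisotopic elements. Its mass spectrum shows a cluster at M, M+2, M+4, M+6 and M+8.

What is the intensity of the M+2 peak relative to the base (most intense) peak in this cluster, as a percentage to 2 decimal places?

(0.57578 + 0.42422)^4 gives M 0.1099, M+2 0.3239, M+4 0.3580, M+6 0.1758, M+8 0.0324; the largest is M+4.
P(M+4) = C(4,2) × 0.57578^2 × 0.42422^2 = 6 × 0.33152261 × 0.17996261 = 0.357970 (base)
P(M+2) = C(4,1) × 0.57578^3 × 0.42422^1 = 4 × 0.19088409 × 0.42422 = 0.323907
Relative intensity = 0.323907 / 0.357970 × 100 = 90.48

90.48%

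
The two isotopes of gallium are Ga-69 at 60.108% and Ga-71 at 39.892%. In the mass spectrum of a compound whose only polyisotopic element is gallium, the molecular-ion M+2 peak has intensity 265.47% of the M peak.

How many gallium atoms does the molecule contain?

The M+2/M ratio from n Ga atoms is n · q/p = n · 0.39892/0.60108.
n = 2.6547 × 0.60108/0.39892 = 4.00 ≈ 4

4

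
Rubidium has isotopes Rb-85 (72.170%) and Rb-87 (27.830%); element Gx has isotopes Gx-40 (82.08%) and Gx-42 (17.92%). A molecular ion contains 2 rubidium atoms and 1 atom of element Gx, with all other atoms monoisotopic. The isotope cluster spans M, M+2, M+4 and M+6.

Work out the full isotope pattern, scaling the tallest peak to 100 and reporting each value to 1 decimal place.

Rubidium pattern (n=2): 0.52085089 : 0.40169822 : 0.07745089
Element Gx pattern (n=1): 0.8208 : 0.1792
Convolve the two distributions (both contribute in 2-u steps):
  M: 0.52085089×0.8208 = 0.427514
  M+2: 0.52085089×0.1792 + 0.40169822×0.8208 = 0.423050
  M+4: 0.40169822×0.1792 + 0.07745089×0.8208 = 0.135556
  M+6: 0.07745089×0.1792 = 0.013879
Scale to base peak (0.427514) = 100: 100.0 : 99.0 : 31.7 : 3.2

100.0 : 99.0 : 31.7 : 3.2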